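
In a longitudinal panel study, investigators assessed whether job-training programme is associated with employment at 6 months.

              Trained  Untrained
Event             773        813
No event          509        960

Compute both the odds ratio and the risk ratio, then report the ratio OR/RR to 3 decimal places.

1.364

Reading the table with exposure as columns: a = 773 (Trained, case), b = 509 (Trained, non-case), c = 813 (Untrained, case), d = 960.
OR = (773·960)/(509·813) = 742080/413817 = 1.79326
Risk in exposed = 773/1282 = 0.60296; risk in unexposed = 813/1773 = 0.45854; RR = 1.31495
OR/RR = 1.79326 / 1.31495 = 1.36374
The outcome is not rare, so the OR lies further from 1 than the RR.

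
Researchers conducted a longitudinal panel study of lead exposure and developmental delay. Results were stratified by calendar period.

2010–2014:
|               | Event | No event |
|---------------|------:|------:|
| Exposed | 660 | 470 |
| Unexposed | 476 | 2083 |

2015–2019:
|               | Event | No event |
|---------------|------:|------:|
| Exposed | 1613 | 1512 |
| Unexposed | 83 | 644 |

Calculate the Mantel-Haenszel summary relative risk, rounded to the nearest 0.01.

3.58

RR_MH = Σ(aᵢ·n₀ᵢ/nᵢ) / Σ(cᵢ·n₁ᵢ/nᵢ), with n₁ᵢ = aᵢ+bᵢ (exposed), n₀ᵢ = cᵢ+dᵢ (unexposed), nᵢ = n₁ᵢ+n₀ᵢ.
Stratum 1 (2010–2014): n₁ = 1130, n₀ = 2559, n = 3689; a·n₀/n = 660·2559/3689 = 457.8314; c·n₁/n = 476·1130/3689 = 145.8065
Stratum 2 (2015–2019): n₁ = 3125, n₀ = 727, n = 3852; a·n₀/n = 1613·727/3852 = 304.4265; c·n₁/n = 83·3125/3852 = 67.3352
RR_MH = (457.8314 + 304.4265) / (145.8065 + 67.3352) = 762.2579 / 213.1416 = 3.57630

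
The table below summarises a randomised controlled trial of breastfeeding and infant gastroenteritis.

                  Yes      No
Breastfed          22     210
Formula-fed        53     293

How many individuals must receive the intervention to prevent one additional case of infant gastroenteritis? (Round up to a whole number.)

18

Risk in treated group = 22/232 = 0.09483; risk in control = 53/346 = 0.15318.
Absolute risk reduction = 0.15318 − 0.09483 = 0.05835
NNT = 1 / ARR = 1 / 0.05835 = 17.137 → round up → 18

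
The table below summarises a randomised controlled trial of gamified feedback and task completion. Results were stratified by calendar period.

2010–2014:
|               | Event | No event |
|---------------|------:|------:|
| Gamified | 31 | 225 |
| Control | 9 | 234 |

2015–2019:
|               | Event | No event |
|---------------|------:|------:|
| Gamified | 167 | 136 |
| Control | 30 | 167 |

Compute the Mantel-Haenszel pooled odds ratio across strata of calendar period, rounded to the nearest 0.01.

OR_MH = Σ(aᵢdᵢ/nᵢ) / Σ(bᵢcᵢ/nᵢ), where nᵢ is the stratum total.
Stratum 1 (2010–2014): n = 499; a·d/n = 31·234/499 = 14.5371; b·c/n = 225·9/499 = 4.0581
Stratum 2 (2015–2019): n = 500; a·d/n = 167·167/500 = 55.7780; b·c/n = 136·30/500 = 8.1600
OR_MH = (14.5371 + 55.7780) / (4.0581 + 8.1600) = 70.3151 / 12.2181 = 5.75498

5.75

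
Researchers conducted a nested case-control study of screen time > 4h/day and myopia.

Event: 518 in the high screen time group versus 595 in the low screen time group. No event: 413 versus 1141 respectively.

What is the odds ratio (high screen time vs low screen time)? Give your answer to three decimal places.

2.405

From the description: a = 518, b = 413, c = 595, d = 1141.
OR = (a·d)/(b·c) = (518 × 1141) / (413 × 595) = 591038 / 245735 = 2.40518
The odds of myopia are about 2.41 times as high in the high screen time group.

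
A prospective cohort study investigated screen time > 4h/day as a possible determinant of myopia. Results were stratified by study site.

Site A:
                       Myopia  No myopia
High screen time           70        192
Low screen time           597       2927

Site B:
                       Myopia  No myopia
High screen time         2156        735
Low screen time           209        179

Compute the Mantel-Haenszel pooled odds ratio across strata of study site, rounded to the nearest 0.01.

2.23

OR_MH = Σ(aᵢdᵢ/nᵢ) / Σ(bᵢcᵢ/nᵢ), where nᵢ is the stratum total.
Stratum 1 (Site A): n = 3786; a·d/n = 70·2927/3786 = 54.1178; b·c/n = 192·597/3786 = 30.2758
Stratum 2 (Site B): n = 3279; a·d/n = 2156·179/3279 = 117.6956; b·c/n = 735·209/3279 = 46.8481
OR_MH = (54.1178 + 117.6956) / (30.2758 + 46.8481) = 171.8134 / 77.1239 = 2.22776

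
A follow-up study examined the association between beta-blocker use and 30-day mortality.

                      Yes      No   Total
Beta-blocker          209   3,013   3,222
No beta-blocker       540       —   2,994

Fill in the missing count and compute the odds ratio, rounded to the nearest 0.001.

The missing cell is in the unexposed row: 2994 − 540 = 2454.
So a = 209, b = 3013, c = 540, d = 2454.
OR = (a·d)/(b·c) = (209 × 2454) / (3013 × 540) = 512886 / 1627020 = 0.31523

0.315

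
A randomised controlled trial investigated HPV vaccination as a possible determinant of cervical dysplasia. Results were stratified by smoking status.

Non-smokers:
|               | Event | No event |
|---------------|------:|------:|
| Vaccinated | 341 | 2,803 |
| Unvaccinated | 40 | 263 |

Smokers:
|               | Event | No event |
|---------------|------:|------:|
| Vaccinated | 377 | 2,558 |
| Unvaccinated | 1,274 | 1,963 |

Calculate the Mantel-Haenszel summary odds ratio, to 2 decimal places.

0.26

OR_MH = Σ(aᵢdᵢ/nᵢ) / Σ(bᵢcᵢ/nᵢ), where nᵢ is the stratum total.
Stratum 1 (Non-smokers): n = 3447; a·d/n = 341·263/3447 = 26.0177; b·c/n = 2803·40/3447 = 32.5268
Stratum 2 (Smokers): n = 6172; a·d/n = 377·1963/6172 = 119.9046; b·c/n = 2558·1274/6172 = 528.0123
OR_MH = (26.0177 + 119.9046) / (32.5268 + 528.0123) = 145.9223 / 560.5391 = 0.26032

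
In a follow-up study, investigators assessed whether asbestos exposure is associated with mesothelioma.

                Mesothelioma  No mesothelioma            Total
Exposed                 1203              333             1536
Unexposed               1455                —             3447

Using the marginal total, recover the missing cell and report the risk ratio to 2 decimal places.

1.86

The missing cell is in the unexposed row: 3447 − 1455 = 1992.
So a = 1203, b = 333, c = 1455, d = 1992.
RR = [a/(a+b)] / [c/(c+d)] = (1203/1536) / (1455/3447) = 0.78320/0.42211 = 1.85546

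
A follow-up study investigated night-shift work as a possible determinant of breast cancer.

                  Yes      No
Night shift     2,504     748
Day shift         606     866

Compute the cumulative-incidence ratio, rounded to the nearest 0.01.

1.87

Cells: a = 2504, b = 748, c = 606, d = 866.
Risk in exposed = 2504/3252 = 0.76999; risk in unexposed = 606/1472 = 0.41168.
RR = 0.76999 / 0.41168 = 1.87033
The risk among the exposed is 1.87 times that among the unexposed.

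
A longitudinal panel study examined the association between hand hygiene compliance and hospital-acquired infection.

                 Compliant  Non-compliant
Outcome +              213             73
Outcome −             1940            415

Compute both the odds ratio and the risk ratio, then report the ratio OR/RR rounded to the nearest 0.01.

Reading the table with exposure as columns: a = 213 (Compliant, case), b = 1940 (Compliant, non-case), c = 73 (Non-compliant, case), d = 415.
OR = (213·415)/(1940·73) = 88395/141620 = 0.62417
Risk in exposed = 213/2153 = 0.09893; risk in unexposed = 73/488 = 0.14959; RR = 0.66135
OR/RR = 0.62417 / 0.66135 = 0.94378
The outcome is not rare, so the OR lies further from 1 than the RR.

0.94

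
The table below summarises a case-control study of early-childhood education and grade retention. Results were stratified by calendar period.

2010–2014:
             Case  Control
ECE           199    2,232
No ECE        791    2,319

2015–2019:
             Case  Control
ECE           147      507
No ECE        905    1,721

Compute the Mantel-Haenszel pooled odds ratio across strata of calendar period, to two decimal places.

OR_MH = Σ(aᵢdᵢ/nᵢ) / Σ(bᵢcᵢ/nᵢ), where nᵢ is the stratum total.
Stratum 1 (2010–2014): n = 5541; a·d/n = 199·2319/5541 = 83.2848; b·c/n = 2232·791/5541 = 318.6270
Stratum 2 (2015–2019): n = 3280; a·d/n = 147·1721/3280 = 77.1302; b·c/n = 507·905/3280 = 139.8887
OR_MH = (83.2848 + 77.1302) / (318.6270 + 139.8887) = 160.4150 / 458.5157 = 0.34986

0.35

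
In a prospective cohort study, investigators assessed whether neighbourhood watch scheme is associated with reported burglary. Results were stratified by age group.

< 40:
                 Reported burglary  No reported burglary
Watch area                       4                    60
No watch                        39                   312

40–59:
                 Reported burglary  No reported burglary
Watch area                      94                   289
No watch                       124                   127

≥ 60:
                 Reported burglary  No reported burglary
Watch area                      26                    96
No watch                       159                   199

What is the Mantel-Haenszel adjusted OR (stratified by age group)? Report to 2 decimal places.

0.35

OR_MH = Σ(aᵢdᵢ/nᵢ) / Σ(bᵢcᵢ/nᵢ), where nᵢ is the stratum total.
Stratum 1 (< 40): n = 415; a·d/n = 4·312/415 = 3.0072; b·c/n = 60·39/415 = 5.6386
Stratum 2 (40–59): n = 634; a·d/n = 94·127/634 = 18.8297; b·c/n = 289·124/634 = 56.5237
Stratum 3 (≥ 60): n = 480; a·d/n = 26·199/480 = 10.7792; b·c/n = 96·159/480 = 31.8000
OR_MH = (3.0072 + 18.8297 + 10.7792) / (5.6386 + 56.5237 + 31.8000) = 32.6160 / 93.9622 = 0.34712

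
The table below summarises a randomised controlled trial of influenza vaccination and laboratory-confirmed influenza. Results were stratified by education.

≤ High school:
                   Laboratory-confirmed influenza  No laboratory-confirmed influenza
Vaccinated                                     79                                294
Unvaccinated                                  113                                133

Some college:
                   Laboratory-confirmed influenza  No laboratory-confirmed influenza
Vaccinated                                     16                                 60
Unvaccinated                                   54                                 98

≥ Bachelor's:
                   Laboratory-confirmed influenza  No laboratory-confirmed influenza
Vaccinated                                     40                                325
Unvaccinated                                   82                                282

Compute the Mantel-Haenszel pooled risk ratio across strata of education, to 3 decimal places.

RR_MH = Σ(aᵢ·n₀ᵢ/nᵢ) / Σ(cᵢ·n₁ᵢ/nᵢ), with n₁ᵢ = aᵢ+bᵢ (exposed), n₀ᵢ = cᵢ+dᵢ (unexposed), nᵢ = n₁ᵢ+n₀ᵢ.
Stratum 1 (≤ High school): n₁ = 373, n₀ = 246, n = 619; a·n₀/n = 79·246/619 = 31.3958; c·n₁/n = 113·373/619 = 68.0921
Stratum 2 (Some college): n₁ = 76, n₀ = 152, n = 228; a·n₀/n = 16·152/228 = 10.6667; c·n₁/n = 54·76/228 = 18.0000
Stratum 3 (≥ Bachelor's): n₁ = 365, n₀ = 364, n = 729; a·n₀/n = 40·364/729 = 19.9726; c·n₁/n = 82·365/729 = 41.0562
RR_MH = (31.3958 + 10.6667 + 19.9726) / (68.0921 + 18.0000 + 41.0562) = 62.0350 / 127.1483 = 0.48789

0.488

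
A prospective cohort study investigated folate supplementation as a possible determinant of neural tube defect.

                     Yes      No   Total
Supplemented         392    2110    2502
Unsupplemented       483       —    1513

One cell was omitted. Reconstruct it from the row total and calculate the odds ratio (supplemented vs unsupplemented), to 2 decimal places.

0.40

The missing cell is in the unexposed row: 1513 − 483 = 1030.
So a = 392, b = 2110, c = 483, d = 1030.
OR = (a·d)/(b·c) = (392 × 1030) / (2110 × 483) = 403760 / 1019130 = 0.39618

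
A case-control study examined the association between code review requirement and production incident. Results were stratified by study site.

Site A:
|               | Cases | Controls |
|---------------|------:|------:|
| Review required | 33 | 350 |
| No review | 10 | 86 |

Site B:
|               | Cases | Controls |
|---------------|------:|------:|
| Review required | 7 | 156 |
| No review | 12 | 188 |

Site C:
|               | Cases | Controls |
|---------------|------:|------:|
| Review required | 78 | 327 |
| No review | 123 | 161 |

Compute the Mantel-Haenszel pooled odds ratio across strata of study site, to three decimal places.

OR_MH = Σ(aᵢdᵢ/nᵢ) / Σ(bᵢcᵢ/nᵢ), where nᵢ is the stratum total.
Stratum 1 (Site A): n = 479; a·d/n = 33·86/479 = 5.9248; b·c/n = 350·10/479 = 7.3069
Stratum 2 (Site B): n = 363; a·d/n = 7·188/363 = 3.6253; b·c/n = 156·12/363 = 5.1570
Stratum 3 (Site C): n = 689; a·d/n = 78·161/689 = 18.2264; b·c/n = 327·123/689 = 58.3759
OR_MH = (5.9248 + 3.6253 + 18.2264) / (7.3069 + 5.1570 + 58.3759) = 27.7766 / 70.8398 = 0.39210

0.392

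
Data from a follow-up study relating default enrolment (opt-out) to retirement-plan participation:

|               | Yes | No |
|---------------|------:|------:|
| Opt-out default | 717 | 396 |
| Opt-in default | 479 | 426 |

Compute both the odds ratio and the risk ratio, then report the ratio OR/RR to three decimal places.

Cells: a = 717, b = 396, c = 479, d = 426.
OR = (717·426)/(396·479) = 305442/189684 = 1.61027
Risk in exposed = 717/1113 = 0.64420; risk in unexposed = 479/905 = 0.52928; RR = 1.21713
OR/RR = 1.61027 / 1.21713 = 1.32300
The outcome is not rare, so the OR lies further from 1 than the RR.

1.323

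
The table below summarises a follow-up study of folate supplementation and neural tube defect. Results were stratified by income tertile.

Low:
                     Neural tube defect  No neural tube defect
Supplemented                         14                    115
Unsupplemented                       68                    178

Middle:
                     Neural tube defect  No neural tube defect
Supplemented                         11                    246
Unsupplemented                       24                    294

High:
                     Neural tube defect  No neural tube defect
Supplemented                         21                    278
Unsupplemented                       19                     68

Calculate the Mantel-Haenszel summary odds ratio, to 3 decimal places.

OR_MH = Σ(aᵢdᵢ/nᵢ) / Σ(bᵢcᵢ/nᵢ), where nᵢ is the stratum total.
Stratum 1 (Low): n = 375; a·d/n = 14·178/375 = 6.6453; b·c/n = 115·68/375 = 20.8533
Stratum 2 (Middle): n = 575; a·d/n = 11·294/575 = 5.6243; b·c/n = 246·24/575 = 10.2678
Stratum 3 (High): n = 386; a·d/n = 21·68/386 = 3.6995; b·c/n = 278·19/386 = 13.6839
OR_MH = (6.6453 + 5.6243 + 3.6995) / (20.8533 + 10.2678 + 13.6839) = 15.9692 / 44.8051 = 0.35641

0.356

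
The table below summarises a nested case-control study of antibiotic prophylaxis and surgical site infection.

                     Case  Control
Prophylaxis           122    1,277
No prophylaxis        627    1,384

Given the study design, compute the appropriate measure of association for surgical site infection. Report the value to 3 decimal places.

0.211

Cells: a = 122, b = 1277, c = 627, d = 1384.
This is a nested case-control study: participants were sampled on outcome status, so risks in the source population cannot be estimated directly — relative risk is not valid here. The odds ratio is the appropriate measure.
OR = (a·d)/(b·c) = (122 × 1384) / (1277 × 627) = 168848 / 800679 = 0.21088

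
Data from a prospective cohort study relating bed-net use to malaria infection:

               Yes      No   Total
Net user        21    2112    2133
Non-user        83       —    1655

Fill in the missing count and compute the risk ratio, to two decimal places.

The missing cell is in the unexposed row: 1655 − 83 = 1572.
So a = 21, b = 2112, c = 83, d = 1572.
RR = [a/(a+b)] / [c/(c+d)] = (21/2133) / (83/1655) = 0.00985/0.05015 = 0.19631

0.20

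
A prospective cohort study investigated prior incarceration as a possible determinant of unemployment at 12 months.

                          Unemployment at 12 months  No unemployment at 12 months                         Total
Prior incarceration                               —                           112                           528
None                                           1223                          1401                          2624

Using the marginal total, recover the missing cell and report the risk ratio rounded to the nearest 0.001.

1.690

The missing cell is in the exposed row: 528 − 112 = 416.
So a = 416, b = 112, c = 1223, d = 1401.
RR = [a/(a+b)] / [c/(c+d)] = (416/528) / (1223/2624) = 0.78788/0.46608 = 1.69043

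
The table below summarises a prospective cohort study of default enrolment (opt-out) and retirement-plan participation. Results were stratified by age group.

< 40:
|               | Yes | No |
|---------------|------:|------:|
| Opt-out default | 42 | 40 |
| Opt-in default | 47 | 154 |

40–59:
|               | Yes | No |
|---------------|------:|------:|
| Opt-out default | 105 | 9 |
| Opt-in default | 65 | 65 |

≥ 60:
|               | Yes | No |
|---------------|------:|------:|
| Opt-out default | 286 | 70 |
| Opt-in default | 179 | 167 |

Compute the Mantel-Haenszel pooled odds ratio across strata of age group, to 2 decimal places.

OR_MH = Σ(aᵢdᵢ/nᵢ) / Σ(bᵢcᵢ/nᵢ), where nᵢ is the stratum total.
Stratum 1 (< 40): n = 283; a·d/n = 42·154/283 = 22.8551; b·c/n = 40·47/283 = 6.6431
Stratum 2 (40–59): n = 244; a·d/n = 105·65/244 = 27.9713; b·c/n = 9·65/244 = 2.3975
Stratum 3 (≥ 60): n = 702; a·d/n = 286·167/702 = 68.0370; b·c/n = 70·179/702 = 17.8490
OR_MH = (22.8551 + 27.9713 + 68.0370) / (6.6431 + 2.3975 + 17.8490) = 118.8635 / 26.8897 = 4.42042

4.42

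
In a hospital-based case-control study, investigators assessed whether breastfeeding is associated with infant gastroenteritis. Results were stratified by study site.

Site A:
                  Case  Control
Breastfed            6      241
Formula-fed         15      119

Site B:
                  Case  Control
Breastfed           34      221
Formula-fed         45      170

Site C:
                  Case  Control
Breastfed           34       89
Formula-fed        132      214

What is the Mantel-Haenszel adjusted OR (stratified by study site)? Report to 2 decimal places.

0.53

OR_MH = Σ(aᵢdᵢ/nᵢ) / Σ(bᵢcᵢ/nᵢ), where nᵢ is the stratum total.
Stratum 1 (Site A): n = 381; a·d/n = 6·119/381 = 1.8740; b·c/n = 241·15/381 = 9.4882
Stratum 2 (Site B): n = 470; a·d/n = 34·170/470 = 12.2979; b·c/n = 221·45/470 = 21.1596
Stratum 3 (Site C): n = 469; a·d/n = 34·214/469 = 15.5139; b·c/n = 89·132/469 = 25.0490
OR_MH = (1.8740 + 12.2979 + 15.5139) / (9.4882 + 21.1596 + 25.0490) = 29.6857 / 55.6968 = 0.53299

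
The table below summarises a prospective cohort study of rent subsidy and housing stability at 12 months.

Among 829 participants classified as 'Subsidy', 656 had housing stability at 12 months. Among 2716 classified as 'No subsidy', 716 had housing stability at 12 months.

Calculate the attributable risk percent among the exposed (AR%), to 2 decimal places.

66.69

From the description: a = 656, b = 173, c = 716, d = 2000.
Risk in exposed = 656/829 = 0.79131; risk in unexposed = 716/2716 = 0.26362.
RR = 0.79131/0.26362 = 3.00169
AR% = (RR − 1)/RR × 100 = (3.00169 − 1)/3.00169 × 100 = 66.6855%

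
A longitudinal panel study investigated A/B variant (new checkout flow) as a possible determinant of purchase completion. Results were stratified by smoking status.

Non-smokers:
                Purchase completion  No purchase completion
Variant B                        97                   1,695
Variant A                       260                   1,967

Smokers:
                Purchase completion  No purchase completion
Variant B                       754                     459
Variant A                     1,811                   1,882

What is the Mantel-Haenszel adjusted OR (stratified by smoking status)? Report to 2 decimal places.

1.21

OR_MH = Σ(aᵢdᵢ/nᵢ) / Σ(bᵢcᵢ/nᵢ), where nᵢ is the stratum total.
Stratum 1 (Non-smokers): n = 4019; a·d/n = 97·1967/4019 = 47.4742; b·c/n = 1695·260/4019 = 109.6541
Stratum 2 (Smokers): n = 4906; a·d/n = 754·1882/4906 = 289.2434; b·c/n = 459·1811/4906 = 169.4352
OR_MH = (47.4742 + 289.2434) / (109.6541 + 169.4352) = 336.7176 / 279.0893 = 1.20649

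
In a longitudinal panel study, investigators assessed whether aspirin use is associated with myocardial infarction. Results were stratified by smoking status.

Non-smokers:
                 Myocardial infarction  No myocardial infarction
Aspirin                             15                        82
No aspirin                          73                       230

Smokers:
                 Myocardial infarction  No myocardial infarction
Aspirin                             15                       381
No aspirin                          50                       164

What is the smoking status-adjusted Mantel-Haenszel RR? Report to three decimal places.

0.331

RR_MH = Σ(aᵢ·n₀ᵢ/nᵢ) / Σ(cᵢ·n₁ᵢ/nᵢ), with n₁ᵢ = aᵢ+bᵢ (exposed), n₀ᵢ = cᵢ+dᵢ (unexposed), nᵢ = n₁ᵢ+n₀ᵢ.
Stratum 1 (Non-smokers): n₁ = 97, n₀ = 303, n = 400; a·n₀/n = 15·303/400 = 11.3625; c·n₁/n = 73·97/400 = 17.7025
Stratum 2 (Smokers): n₁ = 396, n₀ = 214, n = 610; a·n₀/n = 15·214/610 = 5.2623; c·n₁/n = 50·396/610 = 32.4590
RR_MH = (11.3625 + 5.2623) / (17.7025 + 32.4590) = 16.6248 / 50.1615 = 0.33143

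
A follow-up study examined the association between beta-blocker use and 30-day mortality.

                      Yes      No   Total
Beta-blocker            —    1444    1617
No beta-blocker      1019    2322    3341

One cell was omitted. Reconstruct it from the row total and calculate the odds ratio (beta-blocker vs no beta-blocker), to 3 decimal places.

The missing cell is in the exposed row: 1617 − 1444 = 173.
So a = 173, b = 1444, c = 1019, d = 2322.
OR = (a·d)/(b·c) = (173 × 2322) / (1444 × 1019) = 401706 / 1471436 = 0.27300

0.273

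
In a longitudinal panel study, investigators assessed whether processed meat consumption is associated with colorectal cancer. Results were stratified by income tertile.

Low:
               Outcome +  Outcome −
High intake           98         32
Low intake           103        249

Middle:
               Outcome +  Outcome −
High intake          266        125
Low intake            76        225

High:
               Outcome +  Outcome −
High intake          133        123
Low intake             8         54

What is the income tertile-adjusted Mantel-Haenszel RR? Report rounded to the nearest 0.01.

2.76

RR_MH = Σ(aᵢ·n₀ᵢ/nᵢ) / Σ(cᵢ·n₁ᵢ/nᵢ), with n₁ᵢ = aᵢ+bᵢ (exposed), n₀ᵢ = cᵢ+dᵢ (unexposed), nᵢ = n₁ᵢ+n₀ᵢ.
Stratum 1 (Low): n₁ = 130, n₀ = 352, n = 482; a·n₀/n = 98·352/482 = 71.5685; c·n₁/n = 103·130/482 = 27.7801
Stratum 2 (Middle): n₁ = 391, n₀ = 301, n = 692; a·n₀/n = 266·301/692 = 115.7023; c·n₁/n = 76·391/692 = 42.9422
Stratum 3 (High): n₁ = 256, n₀ = 62, n = 318; a·n₀/n = 133·62/318 = 25.9308; c·n₁/n = 8·256/318 = 6.4403
RR_MH = (71.5685 + 115.7023 + 25.9308) / (27.7801 + 42.9422 + 6.4403) = 213.2016 / 77.1625 = 2.76302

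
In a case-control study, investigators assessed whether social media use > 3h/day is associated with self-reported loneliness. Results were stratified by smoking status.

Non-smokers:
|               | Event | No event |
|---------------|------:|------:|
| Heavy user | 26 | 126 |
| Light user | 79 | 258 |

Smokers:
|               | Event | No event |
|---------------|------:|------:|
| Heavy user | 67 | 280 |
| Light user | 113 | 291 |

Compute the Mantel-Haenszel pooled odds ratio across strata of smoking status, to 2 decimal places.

0.64

OR_MH = Σ(aᵢdᵢ/nᵢ) / Σ(bᵢcᵢ/nᵢ), where nᵢ is the stratum total.
Stratum 1 (Non-smokers): n = 489; a·d/n = 26·258/489 = 13.7178; b·c/n = 126·79/489 = 20.3558
Stratum 2 (Smokers): n = 751; a·d/n = 67·291/751 = 25.9614; b·c/n = 280·113/751 = 42.1305
OR_MH = (13.7178 + 25.9614) / (20.3558 + 42.1305) = 39.6792 / 62.4863 = 0.63501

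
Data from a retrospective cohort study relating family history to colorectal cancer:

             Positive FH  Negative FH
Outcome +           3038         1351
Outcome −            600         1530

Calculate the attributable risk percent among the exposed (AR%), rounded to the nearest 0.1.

43.8

Reading the table with exposure as columns: a = 3038 (Positive FH, case), b = 600 (Positive FH, non-case), c = 1351 (Negative FH, case), d = 1530.
Risk in exposed = 3038/3638 = 0.83507; risk in unexposed = 1351/2881 = 0.46893.
RR = 0.83507/0.46893 = 1.78079
AR% = (RR − 1)/RR × 100 = (1.78079 − 1)/1.78079 × 100 = 43.8452%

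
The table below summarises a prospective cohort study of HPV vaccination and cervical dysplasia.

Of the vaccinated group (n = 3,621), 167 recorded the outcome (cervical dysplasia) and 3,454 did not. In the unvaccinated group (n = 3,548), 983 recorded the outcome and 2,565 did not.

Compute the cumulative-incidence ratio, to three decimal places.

0.166

From the description: a = 167, b = 3454, c = 983, d = 2565.
Risk in exposed = 167/3621 = 0.04612; risk in unexposed = 983/3548 = 0.27706.
RR = 0.04612 / 0.27706 = 0.16646
The risk is 83% lower among the exposed than among the unexposed.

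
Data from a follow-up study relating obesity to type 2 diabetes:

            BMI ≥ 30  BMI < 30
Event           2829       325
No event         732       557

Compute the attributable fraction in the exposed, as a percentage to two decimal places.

Reading the table with exposure as columns: a = 2829 (BMI ≥ 30, case), b = 732 (BMI ≥ 30, non-case), c = 325 (BMI < 30, case), d = 557.
Risk in exposed = 2829/3561 = 0.79444; risk in unexposed = 325/882 = 0.36848.
RR = 0.79444/0.36848 = 2.15599
AR% = (RR − 1)/RR × 100 = (2.15599 − 1)/2.15599 × 100 = 53.6175%

53.62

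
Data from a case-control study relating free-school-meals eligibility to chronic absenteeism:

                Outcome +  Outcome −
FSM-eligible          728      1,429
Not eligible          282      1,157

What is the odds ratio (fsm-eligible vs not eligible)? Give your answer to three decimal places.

2.090

Cells: a = 728, b = 1429, c = 282, d = 1157.
OR = (a·d)/(b·c) = (728 × 1157) / (1429 × 282) = 842296 / 402978 = 2.09018
The odds of chronic absenteeism are about 2.09 times as high in the fsm-eligible group.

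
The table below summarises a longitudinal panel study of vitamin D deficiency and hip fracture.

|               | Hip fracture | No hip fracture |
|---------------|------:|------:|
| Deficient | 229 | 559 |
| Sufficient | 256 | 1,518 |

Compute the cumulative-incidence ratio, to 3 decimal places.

Cells: a = 229, b = 559, c = 256, d = 1518.
Risk in exposed = 229/788 = 0.29061; risk in unexposed = 256/1774 = 0.14431.
RR = 0.29061 / 0.14431 = 2.01383
The risk among the exposed is 2.01 times that among the unexposed.

2.014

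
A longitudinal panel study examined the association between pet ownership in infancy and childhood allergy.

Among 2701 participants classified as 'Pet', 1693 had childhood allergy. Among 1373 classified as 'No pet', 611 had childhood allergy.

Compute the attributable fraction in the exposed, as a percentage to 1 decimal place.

From the description: a = 1693, b = 1008, c = 611, d = 762.
Risk in exposed = 1693/2701 = 0.62680; risk in unexposed = 611/1373 = 0.44501.
RR = 0.62680/0.44501 = 1.40852
AR% = (RR − 1)/RR × 100 = (1.40852 − 1)/1.40852 × 100 = 29.0033%

29.0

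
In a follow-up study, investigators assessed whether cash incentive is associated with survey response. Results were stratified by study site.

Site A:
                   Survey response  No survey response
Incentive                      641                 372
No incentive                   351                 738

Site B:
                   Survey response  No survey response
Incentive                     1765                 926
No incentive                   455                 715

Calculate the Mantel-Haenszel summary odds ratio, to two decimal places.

3.22

OR_MH = Σ(aᵢdᵢ/nᵢ) / Σ(bᵢcᵢ/nᵢ), where nᵢ is the stratum total.
Stratum 1 (Site A): n = 2102; a·d/n = 641·738/2102 = 225.0514; b·c/n = 372·351/2102 = 62.1180
Stratum 2 (Site B): n = 3861; a·d/n = 1765·715/3861 = 326.8519; b·c/n = 926·455/3861 = 109.1246
OR_MH = (225.0514 + 326.8519) / (62.1180 + 109.1246) = 551.9032 / 171.2426 = 3.22293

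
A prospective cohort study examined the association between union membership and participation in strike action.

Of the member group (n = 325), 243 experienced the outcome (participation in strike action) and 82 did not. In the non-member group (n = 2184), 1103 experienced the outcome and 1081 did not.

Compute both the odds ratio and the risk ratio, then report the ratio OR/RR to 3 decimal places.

1.962

From the description: a = 243, b = 82, c = 1103, d = 1081.
OR = (243·1081)/(82·1103) = 262683/90446 = 2.90431
Risk in exposed = 243/325 = 0.74769; risk in unexposed = 1103/2184 = 0.50504; RR = 1.48047
OR/RR = 2.90431 / 1.48047 = 1.96175
The outcome is not rare, so the OR lies further from 1 than the RR.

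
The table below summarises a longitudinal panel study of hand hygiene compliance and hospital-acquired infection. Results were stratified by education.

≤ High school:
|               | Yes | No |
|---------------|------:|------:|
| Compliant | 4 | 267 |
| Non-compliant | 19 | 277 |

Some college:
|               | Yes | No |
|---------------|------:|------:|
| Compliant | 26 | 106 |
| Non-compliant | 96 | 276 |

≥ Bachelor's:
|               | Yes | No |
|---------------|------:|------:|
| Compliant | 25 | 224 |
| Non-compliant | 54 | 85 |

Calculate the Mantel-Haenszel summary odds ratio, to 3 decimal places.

0.359

OR_MH = Σ(aᵢdᵢ/nᵢ) / Σ(bᵢcᵢ/nᵢ), where nᵢ is the stratum total.
Stratum 1 (≤ High school): n = 567; a·d/n = 4·277/567 = 1.9541; b·c/n = 267·19/567 = 8.9471
Stratum 2 (Some college): n = 504; a·d/n = 26·276/504 = 14.2381; b·c/n = 106·96/504 = 20.1905
Stratum 3 (≥ Bachelor's): n = 388; a·d/n = 25·85/388 = 5.4768; b·c/n = 224·54/388 = 31.1753
OR_MH = (1.9541 + 14.2381 + 5.4768) / (8.9471 + 20.1905 + 31.1753) = 21.6690 / 60.3128 = 0.35928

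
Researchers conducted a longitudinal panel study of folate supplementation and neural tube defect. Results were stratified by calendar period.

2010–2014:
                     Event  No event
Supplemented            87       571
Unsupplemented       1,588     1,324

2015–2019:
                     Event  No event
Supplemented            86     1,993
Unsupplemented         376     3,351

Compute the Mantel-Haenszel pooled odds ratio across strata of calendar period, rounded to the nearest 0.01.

0.21

OR_MH = Σ(aᵢdᵢ/nᵢ) / Σ(bᵢcᵢ/nᵢ), where nᵢ is the stratum total.
Stratum 1 (2010–2014): n = 3570; a·d/n = 87·1324/3570 = 32.2655; b·c/n = 571·1588/3570 = 253.9910
Stratum 2 (2015–2019): n = 5806; a·d/n = 86·3351/5806 = 49.6359; b·c/n = 1993·376/5806 = 129.0679
OR_MH = (32.2655 + 49.6359) / (253.9910 + 129.0679) = 81.9014 / 383.0589 = 0.21381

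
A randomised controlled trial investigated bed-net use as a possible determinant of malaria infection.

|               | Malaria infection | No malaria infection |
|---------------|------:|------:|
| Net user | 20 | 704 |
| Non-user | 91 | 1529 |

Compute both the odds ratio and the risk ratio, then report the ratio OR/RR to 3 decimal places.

Cells: a = 20, b = 704, c = 91, d = 1529.
OR = (20·1529)/(704·91) = 30580/64064 = 0.47734
Risk in exposed = 20/724 = 0.02762; risk in unexposed = 91/1620 = 0.05617; RR = 0.49177
OR/RR = 0.47734 / 0.49177 = 0.97064
The outcome is rare in both groups, so OR ≈ RR (ratio near 1).

0.971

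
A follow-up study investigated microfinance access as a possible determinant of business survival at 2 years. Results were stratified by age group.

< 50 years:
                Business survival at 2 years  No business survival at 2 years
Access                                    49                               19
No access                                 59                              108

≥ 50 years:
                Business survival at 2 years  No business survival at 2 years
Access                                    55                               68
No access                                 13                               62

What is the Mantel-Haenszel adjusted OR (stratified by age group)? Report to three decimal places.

4.303

OR_MH = Σ(aᵢdᵢ/nᵢ) / Σ(bᵢcᵢ/nᵢ), where nᵢ is the stratum total.
Stratum 1 (< 50 years): n = 235; a·d/n = 49·108/235 = 22.5191; b·c/n = 19·59/235 = 4.7702
Stratum 2 (≥ 50 years): n = 198; a·d/n = 55·62/198 = 17.2222; b·c/n = 68·13/198 = 4.4646
OR_MH = (22.5191 + 17.2222) / (4.7702 + 4.4646) = 39.7414 / 9.2349 = 4.30341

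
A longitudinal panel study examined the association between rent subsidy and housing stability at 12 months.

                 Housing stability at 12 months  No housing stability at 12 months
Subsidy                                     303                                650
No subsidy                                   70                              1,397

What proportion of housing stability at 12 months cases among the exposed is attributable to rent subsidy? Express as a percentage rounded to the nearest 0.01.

Cells: a = 303, b = 650, c = 70, d = 1397.
Risk in exposed = 303/953 = 0.31794; risk in unexposed = 70/1467 = 0.04772.
RR = 0.31794/0.04772 = 6.66318
AR% = (RR − 1)/RR × 100 = (6.66318 − 1)/6.66318 × 100 = 84.9922%

84.99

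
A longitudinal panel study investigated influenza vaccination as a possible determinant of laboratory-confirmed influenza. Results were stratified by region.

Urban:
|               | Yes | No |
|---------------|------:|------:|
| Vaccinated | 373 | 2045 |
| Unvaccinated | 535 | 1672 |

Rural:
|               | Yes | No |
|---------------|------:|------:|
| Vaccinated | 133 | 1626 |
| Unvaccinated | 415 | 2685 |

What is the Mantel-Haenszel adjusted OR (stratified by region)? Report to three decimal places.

OR_MH = Σ(aᵢdᵢ/nᵢ) / Σ(bᵢcᵢ/nᵢ), where nᵢ is the stratum total.
Stratum 1 (Urban): n = 4625; a·d/n = 373·1672/4625 = 134.8445; b·c/n = 2045·535/4625 = 236.5568
Stratum 2 (Rural): n = 4859; a·d/n = 133·2685/4859 = 73.4935; b·c/n = 1626·415/4859 = 138.8743
OR_MH = (134.8445 + 73.4935) / (236.5568 + 138.8743) = 208.3381 / 375.4310 = 0.55493

0.555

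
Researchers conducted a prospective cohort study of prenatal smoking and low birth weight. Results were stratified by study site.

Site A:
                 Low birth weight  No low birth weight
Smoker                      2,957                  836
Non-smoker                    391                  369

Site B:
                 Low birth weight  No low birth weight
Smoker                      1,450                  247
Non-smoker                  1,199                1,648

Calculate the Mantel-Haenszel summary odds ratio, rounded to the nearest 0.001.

OR_MH = Σ(aᵢdᵢ/nᵢ) / Σ(bᵢcᵢ/nᵢ), where nᵢ is the stratum total.
Stratum 1 (Site A): n = 4553; a·d/n = 2957·369/4553 = 239.6514; b·c/n = 836·391/4553 = 71.7935
Stratum 2 (Site B): n = 4544; a·d/n = 1450·1648/4544 = 525.8803; b·c/n = 247·1199/4544 = 65.1745
OR_MH = (239.6514 + 525.8803) / (71.7935 + 65.1745) = 765.5317 / 136.9681 = 5.58913

5.589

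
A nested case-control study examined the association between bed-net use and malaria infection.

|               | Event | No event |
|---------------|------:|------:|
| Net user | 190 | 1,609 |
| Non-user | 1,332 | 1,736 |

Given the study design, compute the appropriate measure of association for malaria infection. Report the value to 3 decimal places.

0.154

Cells: a = 190, b = 1609, c = 1332, d = 1736.
This is a nested case-control study: participants were sampled on outcome status, so risks in the source population cannot be estimated directly — relative risk is not valid here. The odds ratio is the appropriate measure.
OR = (a·d)/(b·c) = (190 × 1736) / (1609 × 1332) = 329840 / 2143188 = 0.15390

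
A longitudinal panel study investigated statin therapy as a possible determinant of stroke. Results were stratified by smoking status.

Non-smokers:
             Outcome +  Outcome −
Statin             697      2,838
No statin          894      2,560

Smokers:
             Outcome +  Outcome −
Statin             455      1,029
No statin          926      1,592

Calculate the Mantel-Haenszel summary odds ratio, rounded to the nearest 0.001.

OR_MH = Σ(aᵢdᵢ/nᵢ) / Σ(bᵢcᵢ/nᵢ), where nᵢ is the stratum total.
Stratum 1 (Non-smokers): n = 6989; a·d/n = 697·2560/6989 = 255.3040; b·c/n = 2838·894/6989 = 363.0236
Stratum 2 (Smokers): n = 4002; a·d/n = 455·1592/4002 = 180.9995; b·c/n = 1029·926/4002 = 238.0945
OR_MH = (255.3040 + 180.9995) / (363.0236 + 238.0945) = 436.3035 / 601.1181 = 0.72582

0.726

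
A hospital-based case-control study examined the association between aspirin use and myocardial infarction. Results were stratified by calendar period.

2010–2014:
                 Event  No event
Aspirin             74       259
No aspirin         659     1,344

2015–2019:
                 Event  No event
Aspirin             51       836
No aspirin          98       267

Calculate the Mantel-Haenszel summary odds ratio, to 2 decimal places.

0.39

OR_MH = Σ(aᵢdᵢ/nᵢ) / Σ(bᵢcᵢ/nᵢ), where nᵢ is the stratum total.
Stratum 1 (2010–2014): n = 2336; a·d/n = 74·1344/2336 = 42.5753; b·c/n = 259·659/2336 = 73.0655
Stratum 2 (2015–2019): n = 1252; a·d/n = 51·267/1252 = 10.8762; b·c/n = 836·98/1252 = 65.4377
OR_MH = (42.5753 + 10.8762) / (73.0655 + 65.4377) = 53.4515 / 138.5032 = 0.38592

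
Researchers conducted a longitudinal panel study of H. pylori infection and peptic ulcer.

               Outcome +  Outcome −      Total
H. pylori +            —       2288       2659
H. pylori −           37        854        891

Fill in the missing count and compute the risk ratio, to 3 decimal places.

3.360

The missing cell is in the exposed row: 2659 − 2288 = 371.
So a = 371, b = 2288, c = 37, d = 854.
RR = [a/(a+b)] / [c/(c+d)] = (371/2659) / (37/891) = 0.13953/0.04153 = 3.35994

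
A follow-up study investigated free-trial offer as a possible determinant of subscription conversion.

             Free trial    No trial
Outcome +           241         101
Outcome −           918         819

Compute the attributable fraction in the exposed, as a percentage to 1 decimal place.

Reading the table with exposure as columns: a = 241 (Free trial, case), b = 918 (Free trial, non-case), c = 101 (No trial, case), d = 819.
Risk in exposed = 241/1159 = 0.20794; risk in unexposed = 101/920 = 0.10978.
RR = 0.20794/0.10978 = 1.89409
AR% = (RR − 1)/RR × 100 = (1.89409 − 1)/1.89409 × 100 = 47.2041%

47.2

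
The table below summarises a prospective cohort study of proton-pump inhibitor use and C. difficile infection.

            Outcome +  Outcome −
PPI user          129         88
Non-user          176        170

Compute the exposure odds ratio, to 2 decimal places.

Cells: a = 129, b = 88, c = 176, d = 170.
OR = (a·d)/(b·c) = (129 × 170) / (88 × 176) = 21930 / 15488 = 1.41593
The odds of C. difficile infection are about 1.42 times as high in the ppi user group.

1.42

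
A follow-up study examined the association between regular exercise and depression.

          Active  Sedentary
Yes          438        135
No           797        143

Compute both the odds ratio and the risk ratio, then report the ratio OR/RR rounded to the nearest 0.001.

Reading the table with exposure as columns: a = 438 (Active, case), b = 797 (Active, non-case), c = 135 (Sedentary, case), d = 143.
OR = (438·143)/(797·135) = 62634/107595 = 0.58213
Risk in exposed = 438/1235 = 0.35466; risk in unexposed = 135/278 = 0.48561; RR = 0.73033
OR/RR = 0.58213 / 0.73033 = 0.79708
The outcome is not rare, so the OR lies further from 1 than the RR.

0.797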